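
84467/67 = 84467/67 = 1260.70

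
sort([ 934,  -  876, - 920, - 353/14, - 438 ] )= [ - 920, - 876,-438,-353/14, 934]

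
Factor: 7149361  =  7149361^1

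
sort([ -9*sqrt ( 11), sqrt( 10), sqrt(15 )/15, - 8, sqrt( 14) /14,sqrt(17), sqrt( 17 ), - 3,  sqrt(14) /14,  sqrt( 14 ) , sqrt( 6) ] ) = [-9*sqrt(11), - 8, - 3,  sqrt(15)/15, sqrt( 14)/14,sqrt( 14 ) /14 , sqrt( 6),sqrt(10 ), sqrt( 14 ), sqrt(17 ),sqrt( 17)]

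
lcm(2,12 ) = 12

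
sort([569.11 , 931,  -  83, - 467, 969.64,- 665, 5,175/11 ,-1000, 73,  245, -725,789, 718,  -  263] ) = [ - 1000, - 725, - 665,-467, - 263, - 83, 5, 175/11, 73, 245 , 569.11  ,  718, 789, 931,969.64]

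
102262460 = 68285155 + 33977305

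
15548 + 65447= 80995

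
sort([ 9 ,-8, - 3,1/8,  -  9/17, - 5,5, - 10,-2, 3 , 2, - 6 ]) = [ -10 , - 8, - 6, - 5,  -  3,-2,-9/17, 1/8,2,3,5,9]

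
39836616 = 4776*8341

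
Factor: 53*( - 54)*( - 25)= 71550=2^1*3^3*5^2*53^1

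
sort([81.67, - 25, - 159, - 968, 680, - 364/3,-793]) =[ - 968,  -  793, - 159, - 364/3, - 25,81.67, 680 ] 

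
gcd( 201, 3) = 3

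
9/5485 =9/5485 = 0.00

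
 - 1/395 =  - 1 + 394/395 = - 0.00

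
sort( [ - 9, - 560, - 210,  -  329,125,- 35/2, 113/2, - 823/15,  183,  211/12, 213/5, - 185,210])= [-560, - 329, - 210, - 185, -823/15, - 35/2, - 9, 211/12, 213/5, 113/2, 125, 183, 210 ] 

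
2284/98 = 23 + 15/49 = 23.31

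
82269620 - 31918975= 50350645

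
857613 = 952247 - 94634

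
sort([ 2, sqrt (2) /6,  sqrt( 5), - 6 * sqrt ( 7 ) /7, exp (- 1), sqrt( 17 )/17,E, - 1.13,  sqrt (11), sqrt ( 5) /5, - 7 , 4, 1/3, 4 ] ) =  [ - 7, - 6 * sqrt ( 7 )/7 , - 1.13,  sqrt(2) /6,  sqrt( 17)/17, 1/3, exp( - 1),sqrt(5 )/5, 2, sqrt(5),E, sqrt(11), 4, 4]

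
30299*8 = 242392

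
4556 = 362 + 4194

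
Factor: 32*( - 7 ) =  - 2^5*7^1 = - 224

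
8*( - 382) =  - 3056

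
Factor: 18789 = 3^1*6263^1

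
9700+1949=11649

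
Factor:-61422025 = - 5^2 * 7^1*350983^1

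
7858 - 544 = 7314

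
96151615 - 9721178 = 86430437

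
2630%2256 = 374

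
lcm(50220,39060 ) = 351540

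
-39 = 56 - 95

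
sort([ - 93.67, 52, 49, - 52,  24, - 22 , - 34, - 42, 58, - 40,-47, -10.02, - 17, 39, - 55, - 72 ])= [ - 93.67,-72, - 55, - 52, - 47, - 42 , - 40, - 34, -22, - 17,-10.02, 24,  39, 49 , 52,58 ] 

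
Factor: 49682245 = 5^1*17^1 *19^1*30763^1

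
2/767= 2/767 = 0.00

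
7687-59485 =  - 51798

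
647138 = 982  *659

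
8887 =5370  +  3517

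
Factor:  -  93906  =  -2^1 * 3^3*37^1 * 47^1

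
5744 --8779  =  14523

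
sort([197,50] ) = [50,197] 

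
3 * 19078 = 57234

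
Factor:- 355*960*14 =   -  4771200= - 2^7*3^1*5^2*7^1*71^1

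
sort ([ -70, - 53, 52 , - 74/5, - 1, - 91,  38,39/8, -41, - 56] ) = [ - 91,- 70,-56, - 53, - 41, - 74/5, - 1, 39/8, 38, 52]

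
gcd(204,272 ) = 68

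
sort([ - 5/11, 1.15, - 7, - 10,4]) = [-10, - 7, - 5/11, 1.15, 4 ]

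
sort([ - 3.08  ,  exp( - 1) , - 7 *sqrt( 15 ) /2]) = [  -  7*sqrt( 15 )/2,-3.08, exp( - 1 )]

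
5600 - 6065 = -465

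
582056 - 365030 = 217026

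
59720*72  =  4299840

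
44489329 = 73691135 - 29201806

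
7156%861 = 268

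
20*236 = 4720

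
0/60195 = 0 = 0.00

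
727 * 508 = 369316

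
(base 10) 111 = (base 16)6f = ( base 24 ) 4f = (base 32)3F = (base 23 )4j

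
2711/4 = 2711/4 =677.75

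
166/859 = 166/859 = 0.19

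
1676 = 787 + 889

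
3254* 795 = 2586930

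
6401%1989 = 434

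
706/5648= 1/8 = 0.12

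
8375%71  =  68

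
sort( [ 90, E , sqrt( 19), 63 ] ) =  [E, sqrt(19),63,90 ]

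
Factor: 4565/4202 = 415/382 = 2^( - 1)*5^1 * 83^1*191^( - 1 ) 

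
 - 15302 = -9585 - 5717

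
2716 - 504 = 2212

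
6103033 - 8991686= - 2888653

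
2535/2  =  2535/2 = 1267.50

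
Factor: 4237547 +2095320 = 6332867^1=6332867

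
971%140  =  131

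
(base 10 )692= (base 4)22310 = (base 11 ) 57A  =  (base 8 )1264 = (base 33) KW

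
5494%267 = 154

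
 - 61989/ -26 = 2384 + 5/26  =  2384.19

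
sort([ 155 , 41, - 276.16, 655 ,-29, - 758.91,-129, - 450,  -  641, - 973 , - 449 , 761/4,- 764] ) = [ - 973, - 764 , - 758.91, - 641 ,  -  450, - 449 , -276.16, - 129, - 29, 41,  155 , 761/4, 655] 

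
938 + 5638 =6576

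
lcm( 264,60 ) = 1320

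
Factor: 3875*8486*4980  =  2^3* 3^1*5^4*31^1 *83^1*4243^1 = 163758585000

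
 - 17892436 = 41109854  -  59002290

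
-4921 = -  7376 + 2455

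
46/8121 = 46/8121 = 0.01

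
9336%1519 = 222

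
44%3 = 2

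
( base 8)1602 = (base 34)QE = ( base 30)TS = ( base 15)3ED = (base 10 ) 898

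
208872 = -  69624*(-3 )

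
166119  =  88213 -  - 77906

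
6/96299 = 6/96299 = 0.00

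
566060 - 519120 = 46940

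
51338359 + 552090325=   603428684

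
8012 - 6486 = 1526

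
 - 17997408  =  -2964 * 6072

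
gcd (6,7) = 1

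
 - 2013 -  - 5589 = 3576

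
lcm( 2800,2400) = 16800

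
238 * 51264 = 12200832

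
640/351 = 640/351 = 1.82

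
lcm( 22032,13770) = 110160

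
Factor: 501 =3^1*167^1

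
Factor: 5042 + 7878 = 12920 = 2^3*5^1*17^1*19^1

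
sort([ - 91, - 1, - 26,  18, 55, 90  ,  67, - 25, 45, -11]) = [ - 91,-26,  -  25, - 11 , - 1, 18  ,  45,55  ,  67, 90 ]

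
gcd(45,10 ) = 5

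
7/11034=7/11034= 0.00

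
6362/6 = 3181/3 = 1060.33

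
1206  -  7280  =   -6074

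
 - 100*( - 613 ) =61300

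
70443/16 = 4402+11/16 = 4402.69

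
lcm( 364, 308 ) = 4004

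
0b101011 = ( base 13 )34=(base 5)133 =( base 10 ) 43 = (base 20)23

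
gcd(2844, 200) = 4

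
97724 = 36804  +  60920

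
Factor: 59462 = 2^1*13^1*2287^1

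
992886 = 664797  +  328089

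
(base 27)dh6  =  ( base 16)26d6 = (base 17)206e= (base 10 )9942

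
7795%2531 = 202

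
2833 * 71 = 201143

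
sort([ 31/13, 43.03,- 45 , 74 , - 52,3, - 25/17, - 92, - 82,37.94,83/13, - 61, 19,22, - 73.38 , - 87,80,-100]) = [ - 100 , - 92, - 87, - 82,-73.38, - 61, - 52, - 45 , - 25/17,  31/13,3,83/13, 19,22,37.94,43.03,  74,80 ] 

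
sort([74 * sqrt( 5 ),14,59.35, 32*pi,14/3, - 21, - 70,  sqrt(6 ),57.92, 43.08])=[ - 70, - 21,sqrt( 6 ),  14/3 , 14 , 43.08 , 57.92, 59.35, 32*pi, 74*sqrt ( 5) ] 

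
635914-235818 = 400096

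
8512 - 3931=4581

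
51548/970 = 53  +  69/485 = 53.14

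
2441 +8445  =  10886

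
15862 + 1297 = 17159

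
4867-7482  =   - 2615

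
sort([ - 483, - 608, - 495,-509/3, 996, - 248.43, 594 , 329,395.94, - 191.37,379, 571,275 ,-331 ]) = [-608 , - 495, -483, - 331 , - 248.43, - 191.37, - 509/3, 275, 329, 379, 395.94,571,594 , 996]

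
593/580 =1 + 13/580=1.02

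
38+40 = 78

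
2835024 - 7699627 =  - 4864603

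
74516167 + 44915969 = 119432136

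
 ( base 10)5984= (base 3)22012122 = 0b1011101100000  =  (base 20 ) ej4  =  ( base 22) c80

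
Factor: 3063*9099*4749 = 132355755513 = 3^5*337^1*1021^1*1583^1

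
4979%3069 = 1910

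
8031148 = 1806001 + 6225147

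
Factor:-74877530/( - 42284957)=2^1*5^1 * 7^1*11^( - 1)*107^1*769^1*295699^( - 1)= 5759810/3252689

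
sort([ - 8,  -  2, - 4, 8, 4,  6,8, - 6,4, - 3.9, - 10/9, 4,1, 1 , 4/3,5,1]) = [ - 8,  -  6, - 4,- 3.9, - 2, -10/9,1,1 , 1,4/3,4, 4, 4, 5,6,8,8]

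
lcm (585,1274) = 57330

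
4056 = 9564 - 5508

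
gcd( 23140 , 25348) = 4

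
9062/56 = 4531/28= 161.82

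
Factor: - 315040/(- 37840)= 2^1*43^( - 1 )*179^1 = 358/43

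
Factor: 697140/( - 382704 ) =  - 58095/31892= -2^ ( - 2 )*3^2*5^1*7^( - 1 )*17^(-1)*67^( - 1)*1291^1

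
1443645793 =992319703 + 451326090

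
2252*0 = 0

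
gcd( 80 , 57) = 1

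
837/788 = 837/788 = 1.06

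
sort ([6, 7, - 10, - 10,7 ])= [ - 10, - 10,6,7,7]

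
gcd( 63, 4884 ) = 3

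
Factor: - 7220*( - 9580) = 2^4*5^2 *19^2*479^1 = 69167600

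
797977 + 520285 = 1318262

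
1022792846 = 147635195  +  875157651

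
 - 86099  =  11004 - 97103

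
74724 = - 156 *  ( - 479 ) 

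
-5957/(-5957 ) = 1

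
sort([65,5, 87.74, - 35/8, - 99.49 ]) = [-99.49, - 35/8, 5 , 65 , 87.74]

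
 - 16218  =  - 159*102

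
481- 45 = 436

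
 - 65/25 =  - 13/5 = - 2.60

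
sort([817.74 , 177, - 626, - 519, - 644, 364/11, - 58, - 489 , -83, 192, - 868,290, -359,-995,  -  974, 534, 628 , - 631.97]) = [ - 995, - 974, - 868, - 644, - 631.97,  -  626,- 519,- 489 , - 359 , -83, - 58,  364/11, 177, 192,290, 534, 628, 817.74 ] 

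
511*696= 355656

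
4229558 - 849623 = 3379935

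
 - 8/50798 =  - 1  +  25395/25399 = - 0.00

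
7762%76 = 10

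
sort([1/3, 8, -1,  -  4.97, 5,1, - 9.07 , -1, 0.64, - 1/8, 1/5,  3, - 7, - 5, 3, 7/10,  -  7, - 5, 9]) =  [ - 9.07  , - 7, - 7, - 5, - 5, - 4.97, - 1,  -  1, - 1/8,1/5 , 1/3,0.64,7/10,1, 3,3,  5,  8,9]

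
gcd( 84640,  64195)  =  5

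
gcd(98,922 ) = 2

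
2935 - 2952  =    -  17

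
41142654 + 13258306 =54400960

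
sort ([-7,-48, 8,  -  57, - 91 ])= [  -  91,-57, - 48, - 7,8 ]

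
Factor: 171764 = 2^2*23^1 *1867^1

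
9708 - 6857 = 2851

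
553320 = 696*795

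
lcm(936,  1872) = 1872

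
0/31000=0 = 0.00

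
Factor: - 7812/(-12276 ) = 7^1*11^( - 1 ) = 7/11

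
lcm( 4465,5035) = 236645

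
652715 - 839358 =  - 186643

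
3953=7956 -4003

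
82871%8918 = 2609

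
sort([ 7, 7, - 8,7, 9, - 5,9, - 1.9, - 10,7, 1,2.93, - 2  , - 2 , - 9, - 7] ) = [ - 10, - 9, - 8, - 7, - 5, -2, - 2,  -  1.9, 1, 2.93, 7, 7, 7, 7, 9,  9] 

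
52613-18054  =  34559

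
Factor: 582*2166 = 2^2*3^2 *19^2*97^1 = 1260612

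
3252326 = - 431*(-7546)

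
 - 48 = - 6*8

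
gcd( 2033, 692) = 1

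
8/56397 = 8/56397 = 0.00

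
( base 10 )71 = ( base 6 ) 155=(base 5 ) 241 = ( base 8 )107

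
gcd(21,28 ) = 7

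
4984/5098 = 2492/2549 = 0.98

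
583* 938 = 546854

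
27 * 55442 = 1496934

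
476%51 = 17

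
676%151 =72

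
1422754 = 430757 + 991997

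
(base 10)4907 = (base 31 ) 539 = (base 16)132B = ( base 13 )2306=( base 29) 5O6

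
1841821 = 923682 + 918139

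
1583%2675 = 1583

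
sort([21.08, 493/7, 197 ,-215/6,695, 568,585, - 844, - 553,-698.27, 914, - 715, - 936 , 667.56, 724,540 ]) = [ - 936, - 844, - 715, - 698.27,-553, - 215/6, 21.08, 493/7, 197,540 , 568, 585, 667.56, 695, 724,914 ]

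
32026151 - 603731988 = -571705837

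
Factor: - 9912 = -2^3*3^1*7^1*59^1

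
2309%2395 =2309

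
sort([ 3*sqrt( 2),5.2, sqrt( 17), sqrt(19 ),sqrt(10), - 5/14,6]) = [ - 5/14,sqrt(10),sqrt( 17 ),3 *sqrt( 2),sqrt( 19 ), 5.2, 6]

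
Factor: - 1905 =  - 3^1*5^1*127^1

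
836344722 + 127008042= 963352764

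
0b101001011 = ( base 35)9g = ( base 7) 652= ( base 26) cj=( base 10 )331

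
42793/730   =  42793/730  =  58.62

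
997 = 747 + 250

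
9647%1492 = 695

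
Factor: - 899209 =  -899209^1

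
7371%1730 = 451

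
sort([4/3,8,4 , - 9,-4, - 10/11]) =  [ - 9, - 4,  -  10/11, 4/3,4 , 8]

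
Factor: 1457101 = 613^1 * 2377^1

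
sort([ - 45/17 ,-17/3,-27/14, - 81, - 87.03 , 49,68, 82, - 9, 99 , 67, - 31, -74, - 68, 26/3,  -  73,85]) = [ -87.03, - 81, - 74, - 73,-68, - 31,-9, - 17/3, - 45/17, - 27/14, 26/3,49,  67, 68,82, 85, 99]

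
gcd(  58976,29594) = 2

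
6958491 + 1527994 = 8486485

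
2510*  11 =27610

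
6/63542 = 3/31771 = 0.00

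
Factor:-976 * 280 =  - 2^7*5^1*7^1*61^1 = -  273280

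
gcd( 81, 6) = 3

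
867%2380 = 867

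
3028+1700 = 4728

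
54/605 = 54/605= 0.09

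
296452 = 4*74113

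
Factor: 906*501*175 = 2^1*3^2*5^2*7^1*151^1*167^1 = 79433550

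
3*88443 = 265329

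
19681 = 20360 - 679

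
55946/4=27973/2 = 13986.50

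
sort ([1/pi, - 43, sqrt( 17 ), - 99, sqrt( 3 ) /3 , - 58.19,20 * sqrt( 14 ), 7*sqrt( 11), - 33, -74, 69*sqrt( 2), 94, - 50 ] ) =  [- 99,  -  74, - 58.19,-50, - 43, - 33, 1/pi, sqrt( 3 )/3,  sqrt( 17 ), 7*sqrt( 11),20*sqrt(14 ), 94, 69 *sqrt ( 2 )]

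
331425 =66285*5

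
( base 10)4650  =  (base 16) 122a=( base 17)g19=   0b1001000101010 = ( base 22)9D8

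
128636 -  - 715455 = 844091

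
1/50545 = 1/50545 = 0.00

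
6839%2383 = 2073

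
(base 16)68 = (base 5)404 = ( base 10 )104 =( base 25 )44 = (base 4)1220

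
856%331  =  194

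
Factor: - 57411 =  - 3^2*6379^1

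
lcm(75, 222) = 5550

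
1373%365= 278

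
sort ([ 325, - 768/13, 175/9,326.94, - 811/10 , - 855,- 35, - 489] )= [-855, - 489, - 811/10, - 768/13, - 35,  175/9,325,326.94 ] 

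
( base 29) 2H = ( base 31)2D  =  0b1001011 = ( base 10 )75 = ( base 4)1023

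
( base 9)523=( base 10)426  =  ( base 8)652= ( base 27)fl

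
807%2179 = 807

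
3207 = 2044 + 1163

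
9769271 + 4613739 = 14383010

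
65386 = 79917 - 14531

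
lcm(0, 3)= 0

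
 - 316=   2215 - 2531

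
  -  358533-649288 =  - 1007821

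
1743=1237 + 506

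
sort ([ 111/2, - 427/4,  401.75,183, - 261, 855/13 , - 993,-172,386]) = [  -  993, - 261,- 172, - 427/4,111/2,855/13,183,386,401.75]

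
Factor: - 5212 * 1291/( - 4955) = 2^2*5^( - 1)*991^( - 1 )*1291^1*1303^1 = 6728692/4955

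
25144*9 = 226296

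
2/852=1/426 = 0.00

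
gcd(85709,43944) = 1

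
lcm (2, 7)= 14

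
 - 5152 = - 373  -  4779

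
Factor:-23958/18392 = -2^(-2)*3^2*11^1*19^(-1) =- 99/76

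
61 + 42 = 103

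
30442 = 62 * 491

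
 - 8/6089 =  - 8/6089 = - 0.00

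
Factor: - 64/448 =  - 7^ ( - 1) = -  1/7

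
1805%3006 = 1805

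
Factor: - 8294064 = -2^4*3^1*67^1*2579^1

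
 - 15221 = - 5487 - 9734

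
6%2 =0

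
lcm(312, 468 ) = 936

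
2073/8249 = 2073/8249 =0.25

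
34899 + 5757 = 40656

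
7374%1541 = 1210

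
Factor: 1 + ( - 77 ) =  - 76 = -2^2 * 19^1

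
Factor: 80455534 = 2^1 * 40227767^1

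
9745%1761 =940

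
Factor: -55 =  - 5^1*11^1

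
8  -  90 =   -  82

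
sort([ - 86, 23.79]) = [ - 86,23.79] 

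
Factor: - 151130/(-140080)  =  2^( - 3 ) * 7^1*103^( -1)*127^1= 889/824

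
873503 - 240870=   632633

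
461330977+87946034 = 549277011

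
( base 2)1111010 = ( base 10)122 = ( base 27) 4e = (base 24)52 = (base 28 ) 4A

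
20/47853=20/47853 = 0.00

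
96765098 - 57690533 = 39074565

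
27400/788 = 6850/197=34.77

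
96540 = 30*3218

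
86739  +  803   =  87542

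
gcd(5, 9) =1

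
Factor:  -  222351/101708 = -411/188 = - 2^ (-2)*3^1*47^( - 1)*137^1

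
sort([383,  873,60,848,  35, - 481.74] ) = [-481.74, 35, 60, 383,  848, 873 ]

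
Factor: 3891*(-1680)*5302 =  - 2^5 * 3^2*5^1*7^1*11^1*241^1*1297^1 =- 34658537760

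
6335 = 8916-2581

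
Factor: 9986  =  2^1*4993^1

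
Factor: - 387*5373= - 3^5*43^1*199^1 = -2079351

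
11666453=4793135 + 6873318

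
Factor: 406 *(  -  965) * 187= -73264730 = -2^1*  5^1*7^1*11^1* 17^1*29^1 * 193^1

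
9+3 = 12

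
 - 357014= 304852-661866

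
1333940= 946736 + 387204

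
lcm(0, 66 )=0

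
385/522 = 385/522 = 0.74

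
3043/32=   3043/32 = 95.09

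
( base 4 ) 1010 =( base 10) 68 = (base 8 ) 104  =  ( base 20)38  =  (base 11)62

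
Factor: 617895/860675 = 621/865= 3^3*5^(-1) *23^1*173^( - 1)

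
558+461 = 1019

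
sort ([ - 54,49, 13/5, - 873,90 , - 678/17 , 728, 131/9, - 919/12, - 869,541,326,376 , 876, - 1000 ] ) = [ - 1000 , - 873, - 869,-919/12,-54, - 678/17,13/5,131/9, 49, 90,326, 376,541, 728, 876 ] 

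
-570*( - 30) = 17100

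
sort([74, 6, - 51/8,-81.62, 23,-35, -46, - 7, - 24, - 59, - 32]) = [ - 81.62, - 59,-46, - 35, - 32, - 24, - 7 , - 51/8, 6, 23 , 74] 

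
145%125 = 20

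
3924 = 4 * 981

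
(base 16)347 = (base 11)6A3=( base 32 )Q7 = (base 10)839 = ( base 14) 43D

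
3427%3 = 1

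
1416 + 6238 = 7654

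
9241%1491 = 295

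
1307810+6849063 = 8156873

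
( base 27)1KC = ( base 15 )5A6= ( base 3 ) 1202110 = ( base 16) 501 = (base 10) 1281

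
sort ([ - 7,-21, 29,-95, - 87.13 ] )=[ - 95, - 87.13, - 21, - 7,29 ]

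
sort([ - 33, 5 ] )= [-33,5] 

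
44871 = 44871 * 1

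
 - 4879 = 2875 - 7754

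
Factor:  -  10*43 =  - 2^1*5^1*43^1 = - 430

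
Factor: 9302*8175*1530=116347090500 = 2^2*3^3*5^3*17^1*109^1 * 4651^1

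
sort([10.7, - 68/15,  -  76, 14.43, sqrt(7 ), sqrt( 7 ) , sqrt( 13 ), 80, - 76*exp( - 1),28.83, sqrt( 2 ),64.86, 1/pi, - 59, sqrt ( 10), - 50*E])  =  [ - 50*E, - 76, - 59, - 76*exp( - 1 ),- 68/15 , 1/pi , sqrt( 2), sqrt( 7 ), sqrt(7 ), sqrt(10 ) , sqrt( 13),10.7, 14.43 , 28.83, 64.86, 80]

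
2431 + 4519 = 6950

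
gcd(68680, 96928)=8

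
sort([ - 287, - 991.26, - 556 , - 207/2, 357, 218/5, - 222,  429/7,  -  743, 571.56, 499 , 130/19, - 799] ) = [ - 991.26, - 799,-743, - 556, - 287, - 222, - 207/2, 130/19, 218/5, 429/7, 357, 499, 571.56 ] 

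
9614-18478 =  - 8864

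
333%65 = 8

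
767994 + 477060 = 1245054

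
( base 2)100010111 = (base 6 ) 1143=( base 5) 2104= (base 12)1B3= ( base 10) 279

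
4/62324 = 1/15581 = 0.00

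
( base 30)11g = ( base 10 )946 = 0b1110110010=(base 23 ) 1I3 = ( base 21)231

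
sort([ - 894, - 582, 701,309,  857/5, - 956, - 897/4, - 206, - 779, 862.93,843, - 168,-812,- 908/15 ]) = [ - 956, - 894, - 812, - 779, - 582, - 897/4, - 206, - 168, - 908/15, 857/5, 309, 701,  843, 862.93 ]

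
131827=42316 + 89511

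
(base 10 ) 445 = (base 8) 675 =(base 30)ep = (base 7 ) 1204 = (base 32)dt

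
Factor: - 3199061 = -3199061^1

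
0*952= 0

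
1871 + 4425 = 6296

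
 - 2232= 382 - 2614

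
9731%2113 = 1279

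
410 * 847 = 347270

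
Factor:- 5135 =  - 5^1*13^1*79^1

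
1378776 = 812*1698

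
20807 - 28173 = - 7366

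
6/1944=1/324 = 0.00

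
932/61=15 + 17/61 = 15.28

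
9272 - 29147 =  - 19875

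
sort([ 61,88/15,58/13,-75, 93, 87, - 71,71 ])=[ - 75, - 71, 58/13,  88/15,61,71,87,93 ] 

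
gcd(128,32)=32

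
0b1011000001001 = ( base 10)5641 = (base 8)13011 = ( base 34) 4tv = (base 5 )140031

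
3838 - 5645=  - 1807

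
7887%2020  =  1827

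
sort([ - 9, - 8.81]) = [ - 9 , - 8.81]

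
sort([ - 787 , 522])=[ - 787,522] 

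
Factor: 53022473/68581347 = 3^(-1)*7^1*17^1*445567^1*22860449^(-1 ) 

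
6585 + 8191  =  14776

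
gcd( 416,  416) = 416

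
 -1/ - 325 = 1/325 =0.00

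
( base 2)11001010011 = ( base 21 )3e2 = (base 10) 1619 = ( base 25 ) 2EJ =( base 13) 977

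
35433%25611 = 9822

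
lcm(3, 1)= 3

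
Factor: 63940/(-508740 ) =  -23/183 = - 3^( - 1 ) * 23^1*61^( - 1)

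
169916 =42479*4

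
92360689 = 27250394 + 65110295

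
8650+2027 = 10677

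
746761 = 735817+10944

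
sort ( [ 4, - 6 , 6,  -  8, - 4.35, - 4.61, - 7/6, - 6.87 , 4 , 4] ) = [ - 8, - 6.87, - 6, - 4.61, - 4.35,-7/6, 4, 4,4, 6]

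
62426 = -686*( - 91)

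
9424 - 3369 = 6055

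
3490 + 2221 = 5711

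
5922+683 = 6605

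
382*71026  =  27131932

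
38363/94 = 38363/94 = 408.12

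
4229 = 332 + 3897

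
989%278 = 155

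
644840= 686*940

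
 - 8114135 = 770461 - 8884596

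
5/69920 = 1/13984 = 0.00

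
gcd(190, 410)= 10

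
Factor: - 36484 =  -  2^2 * 7^1 * 1303^1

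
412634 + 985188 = 1397822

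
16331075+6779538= 23110613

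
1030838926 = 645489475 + 385349451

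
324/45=36/5 = 7.20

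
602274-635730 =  - 33456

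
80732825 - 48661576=32071249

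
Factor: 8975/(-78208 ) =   -  2^( - 7) * 5^2 * 13^( - 1 )*47^( - 1 )*359^1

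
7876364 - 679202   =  7197162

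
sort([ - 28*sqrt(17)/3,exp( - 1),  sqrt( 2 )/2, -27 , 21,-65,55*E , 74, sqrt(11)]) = [ - 65 , - 28*sqrt( 17)/3, - 27, exp( -1), sqrt( 2) /2 , sqrt(11 ),21, 74, 55 * E]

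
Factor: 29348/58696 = 1/2 = 2^( - 1 ) 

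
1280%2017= 1280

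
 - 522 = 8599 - 9121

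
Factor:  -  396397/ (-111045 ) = 589/165=3^(-1 )*5^(-1) * 11^( - 1)*19^1 * 31^1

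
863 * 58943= 50867809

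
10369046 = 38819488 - 28450442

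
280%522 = 280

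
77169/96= 25723/32 = 803.84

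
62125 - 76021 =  - 13896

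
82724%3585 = 269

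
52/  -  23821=-1 + 23769/23821 = -0.00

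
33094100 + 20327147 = 53421247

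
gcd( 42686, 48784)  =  6098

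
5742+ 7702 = 13444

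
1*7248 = 7248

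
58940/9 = 58940/9 = 6548.89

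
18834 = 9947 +8887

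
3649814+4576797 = 8226611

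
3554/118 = 30 + 7/59  =  30.12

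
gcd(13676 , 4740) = 4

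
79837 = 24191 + 55646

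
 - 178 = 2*( - 89 ) 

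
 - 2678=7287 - 9965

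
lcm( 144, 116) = 4176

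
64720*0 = 0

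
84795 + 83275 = 168070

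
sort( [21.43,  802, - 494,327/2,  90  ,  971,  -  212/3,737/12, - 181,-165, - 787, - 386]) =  [ - 787, - 494, - 386, - 181,-165,-212/3,21.43, 737/12,  90,327/2 , 802, 971] 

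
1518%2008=1518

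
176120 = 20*8806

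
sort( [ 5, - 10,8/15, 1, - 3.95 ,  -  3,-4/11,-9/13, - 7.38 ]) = [ - 10,-7.38,-3.95,-3,  -  9/13, - 4/11, 8/15, 1, 5]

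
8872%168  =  136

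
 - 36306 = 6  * ( - 6051 ) 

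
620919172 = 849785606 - 228866434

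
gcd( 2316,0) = 2316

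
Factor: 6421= 6421^1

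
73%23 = 4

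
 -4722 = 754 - 5476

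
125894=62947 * 2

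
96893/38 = 96893/38 =2549.82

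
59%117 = 59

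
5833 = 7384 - 1551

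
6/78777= 2/26259 = 0.00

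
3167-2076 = 1091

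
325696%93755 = 44431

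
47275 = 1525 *31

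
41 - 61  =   - 20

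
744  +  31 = 775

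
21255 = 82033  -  60778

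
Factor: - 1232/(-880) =5^( - 1) * 7^1=   7/5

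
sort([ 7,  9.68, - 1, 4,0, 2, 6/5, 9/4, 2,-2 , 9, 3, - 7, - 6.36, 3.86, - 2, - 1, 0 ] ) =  [ - 7, - 6.36 , - 2, - 2,-1,-1, 0, 0,6/5, 2, 2, 9/4  ,  3, 3.86,4, 7,  9,9.68 ]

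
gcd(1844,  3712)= 4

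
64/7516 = 16/1879 = 0.01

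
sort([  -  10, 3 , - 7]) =[-10, - 7, 3]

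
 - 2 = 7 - 9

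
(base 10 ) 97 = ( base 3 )10121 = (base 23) 45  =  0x61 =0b1100001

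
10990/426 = 25 + 170/213 = 25.80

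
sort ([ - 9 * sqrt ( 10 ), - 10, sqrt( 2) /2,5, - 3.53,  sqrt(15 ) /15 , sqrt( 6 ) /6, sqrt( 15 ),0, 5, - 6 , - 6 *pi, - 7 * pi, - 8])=[ - 9 * sqrt(10), - 7*pi, - 6*pi,-10, - 8, - 6,- 3.53, 0, sqrt (15) /15,sqrt( 6 )/6, sqrt(2 ) /2,  sqrt (15), 5, 5]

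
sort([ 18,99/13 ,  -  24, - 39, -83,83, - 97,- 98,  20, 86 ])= [ - 98 , - 97, - 83,-39, - 24,99/13,  18,20,83,86]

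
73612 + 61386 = 134998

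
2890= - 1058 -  - 3948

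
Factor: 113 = 113^1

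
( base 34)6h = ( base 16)dd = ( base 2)11011101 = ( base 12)165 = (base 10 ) 221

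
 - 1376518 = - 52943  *26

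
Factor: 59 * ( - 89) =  - 5251  =  -59^1 * 89^1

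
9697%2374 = 201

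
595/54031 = 595/54031 = 0.01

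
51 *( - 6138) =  - 313038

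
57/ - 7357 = - 57/7357 = - 0.01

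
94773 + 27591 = 122364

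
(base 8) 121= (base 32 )2h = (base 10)81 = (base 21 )3I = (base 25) 36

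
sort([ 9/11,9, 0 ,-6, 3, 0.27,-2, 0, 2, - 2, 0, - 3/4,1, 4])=[-6,-2,-2,-3/4,  0, 0 , 0, 0.27,9/11,1, 2,3 , 4 , 9]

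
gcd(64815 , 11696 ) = 1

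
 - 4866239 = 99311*( - 49)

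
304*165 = 50160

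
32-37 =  - 5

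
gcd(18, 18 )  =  18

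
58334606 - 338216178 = - 279881572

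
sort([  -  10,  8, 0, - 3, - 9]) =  [-10, - 9,  -  3 , 0, 8]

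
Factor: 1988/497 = 4 = 2^2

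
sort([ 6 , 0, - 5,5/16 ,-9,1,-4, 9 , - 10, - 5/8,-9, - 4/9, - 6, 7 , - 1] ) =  [  -  10, - 9,-9,-6,-5,-4,-1,-5/8,- 4/9, 0, 5/16,1,6,7, 9 ]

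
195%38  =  5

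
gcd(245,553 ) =7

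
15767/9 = 1751 + 8/9 = 1751.89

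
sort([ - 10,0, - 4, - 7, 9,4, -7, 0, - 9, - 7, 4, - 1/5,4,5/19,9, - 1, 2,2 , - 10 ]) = [- 10,-10,-9 , -7, - 7,-7, - 4, -1, - 1/5,0,0,5/19 , 2,2, 4, 4,4,9, 9 ] 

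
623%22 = 7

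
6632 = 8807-2175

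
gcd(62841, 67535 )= 1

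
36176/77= 469 + 9/11 = 469.82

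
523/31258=523/31258 = 0.02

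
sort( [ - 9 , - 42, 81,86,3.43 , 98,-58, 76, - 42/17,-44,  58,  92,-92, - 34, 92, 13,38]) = [ - 92,-58,  -  44, - 42, - 34,-9, - 42/17, 3.43, 13,38, 58, 76, 81, 86,92 , 92,98]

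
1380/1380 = 1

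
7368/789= 2456/263 = 9.34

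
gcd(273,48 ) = 3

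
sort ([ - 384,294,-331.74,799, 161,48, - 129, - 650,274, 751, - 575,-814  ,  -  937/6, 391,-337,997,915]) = [ - 814,-650,- 575, - 384,-337, - 331.74,  -  937/6, - 129, 48,161 , 274  ,  294,391,751, 799,915,997] 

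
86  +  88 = 174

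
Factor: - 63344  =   - 2^4 * 37^1*107^1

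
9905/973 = 10+25/139= 10.18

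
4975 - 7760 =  -2785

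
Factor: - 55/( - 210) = 11/42=2^( - 1)*3^(  -  1) * 7^ ( -1) * 11^1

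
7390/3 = 2463 + 1/3  =  2463.33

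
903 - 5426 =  -4523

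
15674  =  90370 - 74696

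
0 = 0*370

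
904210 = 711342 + 192868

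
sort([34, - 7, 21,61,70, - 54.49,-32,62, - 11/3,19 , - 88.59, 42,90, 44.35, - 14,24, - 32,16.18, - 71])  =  [ - 88.59, - 71, - 54.49, - 32, - 32, - 14, - 7, - 11/3,16.18,  19,21, 24,34,42,44.35,61, 62,70,90]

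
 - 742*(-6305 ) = 4678310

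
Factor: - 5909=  - 19^1*311^1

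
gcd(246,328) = 82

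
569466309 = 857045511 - 287579202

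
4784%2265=254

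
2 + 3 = 5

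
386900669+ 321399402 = 708300071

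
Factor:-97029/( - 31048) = 2^(-3) * 3^2*3881^ ( - 1)*10781^1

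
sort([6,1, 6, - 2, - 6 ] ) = [ - 6, - 2, 1,6 , 6] 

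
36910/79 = 36910/79 = 467.22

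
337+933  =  1270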